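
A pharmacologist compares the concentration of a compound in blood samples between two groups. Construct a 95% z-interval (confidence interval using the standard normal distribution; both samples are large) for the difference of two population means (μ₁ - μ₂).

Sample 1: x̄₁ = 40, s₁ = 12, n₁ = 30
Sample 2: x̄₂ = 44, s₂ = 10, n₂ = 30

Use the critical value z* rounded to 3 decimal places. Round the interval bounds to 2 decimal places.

Both samples are large (n₁ = 30 ≥ 30, n₂ = 30 ≥ 30), so a z-interval for the difference of means applies.

Point estimate: x̄₁ - x̄₂ = 40 - 44 = -4

Standard error: SE = √(s₁²/n₁ + s₂²/n₂)
= √(12²/30 + 10²/30)
= √(4.800000 + 3.333333)
= 2.851900

For 95% confidence, z* = 1.96 (from standard normal table)
Margin of error: E = z* × SE = 1.96 × 2.851900 = 5.5897

Z-interval: (x̄₁ - x̄₂) ± E = -4 ± 5.5897 = (-9.5897, 1.5897)

Rounded to 2 decimal places:

(-9.59, 1.59)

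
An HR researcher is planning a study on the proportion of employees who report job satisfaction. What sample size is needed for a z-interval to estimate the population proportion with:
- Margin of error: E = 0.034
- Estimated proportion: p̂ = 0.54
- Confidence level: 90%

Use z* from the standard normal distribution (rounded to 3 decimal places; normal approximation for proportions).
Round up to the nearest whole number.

Using z* for proportion z-interval (normal approximation).

For 90% confidence, z* = 1.645 (from standard normal table)

Sample size formula for proportion z-interval: n = z*²p̂(1-p̂)/E²

n = 1.645² × 0.54 × 0.46 / 0.034²
  = 2.706025 × 0.2484 / 0.001156
  = 581.4677

Round up to the nearest whole number: n = 582

582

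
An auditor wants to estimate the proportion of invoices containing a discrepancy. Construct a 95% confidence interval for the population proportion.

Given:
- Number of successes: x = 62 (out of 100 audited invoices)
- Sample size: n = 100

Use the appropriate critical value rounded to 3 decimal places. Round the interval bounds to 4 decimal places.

Sample proportion: p̂ = 62/100 = 0.620000

Check conditions for normal approximation:
  np̂ = 62 ≥ 10 ✓
  n(1-p̂) = 38 ≥ 10 ✓

The sample is large enough, so use a z-interval (normal approximation) for the proportion.

For 95% confidence, z* = 1.96 (from standard normal table)

Standard error: SE = √(p̂(1-p̂)/n) = √(0.620000×0.380000/100) = 0.04853864

Margin of error: E = z* × SE = 1.96 × 0.04853864 = 0.095136

Z-interval: p̂ ± E = 0.620000 ± 0.095136 = (0.524864, 0.715136)

Rounded to 4 decimal places:

(0.5249, 0.7151)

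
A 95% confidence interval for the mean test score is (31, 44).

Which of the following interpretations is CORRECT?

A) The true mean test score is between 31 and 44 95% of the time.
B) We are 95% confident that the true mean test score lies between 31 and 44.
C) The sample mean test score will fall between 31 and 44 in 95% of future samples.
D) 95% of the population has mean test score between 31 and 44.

A confidence interval represents our confidence in the procedure, not a probability statement about the parameter.

Key concept: If we repeated this sampling process many times and computed a 95% CI each time, about 95% of those intervals would contain the true population parameter.

For this specific interval (31, 44):
- Midpoint (point estimate): 37.5
- Margin of error: 6.5

The correct interpretation is the one stating confidence that the true parameter lies in the interval — option B.

B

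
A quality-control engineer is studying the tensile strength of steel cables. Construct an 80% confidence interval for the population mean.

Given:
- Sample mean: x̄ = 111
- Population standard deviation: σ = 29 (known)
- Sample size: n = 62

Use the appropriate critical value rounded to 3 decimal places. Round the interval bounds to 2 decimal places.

The population standard deviation σ is known, so use a z-interval (standard normal critical value).

For 80% confidence, z* = 1.282 (from standard normal table)

Standard error: SE = σ/√n = 29/√62 = 3.683004

Margin of error: E = z* × SE = 1.282 × 3.683004 = 4.7216

Z-interval: x̄ ± E = 111 ± 4.7216 = (106.2784, 115.7216)

Rounded to 2 decimal places:

(106.28, 115.72)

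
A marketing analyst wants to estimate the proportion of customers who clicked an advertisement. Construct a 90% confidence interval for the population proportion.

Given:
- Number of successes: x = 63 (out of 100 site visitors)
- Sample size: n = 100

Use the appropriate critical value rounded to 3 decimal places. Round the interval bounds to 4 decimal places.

Sample proportion: p̂ = 63/100 = 0.630000

Check conditions for normal approximation:
  np̂ = 63 ≥ 10 ✓
  n(1-p̂) = 37 ≥ 10 ✓

The sample is large enough, so use a z-interval (normal approximation) for the proportion.

For 90% confidence, z* = 1.645 (from standard normal table)

Standard error: SE = √(p̂(1-p̂)/n) = √(0.630000×0.370000/100) = 0.04828043

Margin of error: E = z* × SE = 1.645 × 0.04828043 = 0.079421

Z-interval: p̂ ± E = 0.630000 ± 0.079421 = (0.550579, 0.709421)

Rounded to 4 decimal places:

(0.5506, 0.7094)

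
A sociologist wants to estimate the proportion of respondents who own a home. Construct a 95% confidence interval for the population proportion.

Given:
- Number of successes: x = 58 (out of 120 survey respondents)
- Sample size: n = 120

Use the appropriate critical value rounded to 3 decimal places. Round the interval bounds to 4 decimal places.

Sample proportion: p̂ = 58/120 = 0.483333

Check conditions for normal approximation:
  np̂ = 58 ≥ 10 ✓
  n(1-p̂) = 62 ≥ 10 ✓

The sample is large enough, so use a z-interval (normal approximation) for the proportion.

For 95% confidence, z* = 1.96 (from standard normal table)

Standard error: SE = √(p̂(1-p̂)/n) = √(0.483333×0.516667/120) = 0.04561818

Margin of error: E = z* × SE = 1.96 × 0.04561818 = 0.089412

Z-interval: p̂ ± E = 0.483333 ± 0.089412 = (0.393922, 0.572745)

Rounded to 4 decimal places:

(0.3939, 0.5727)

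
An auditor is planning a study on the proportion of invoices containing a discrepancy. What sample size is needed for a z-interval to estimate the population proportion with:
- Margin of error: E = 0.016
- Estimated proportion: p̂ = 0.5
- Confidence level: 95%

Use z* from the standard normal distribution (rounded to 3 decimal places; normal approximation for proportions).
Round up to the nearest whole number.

Using z* for proportion z-interval (normal approximation).

For 95% confidence, z* = 1.96 (from standard normal table)

Sample size formula for proportion z-interval: n = z*²p̂(1-p̂)/E²

n = 1.96² × 0.5 × 0.5 / 0.016²
  = 3.8416 × 0.25 / 0.000256
  = 3751.5625

Round up to the nearest whole number: n = 3752

3752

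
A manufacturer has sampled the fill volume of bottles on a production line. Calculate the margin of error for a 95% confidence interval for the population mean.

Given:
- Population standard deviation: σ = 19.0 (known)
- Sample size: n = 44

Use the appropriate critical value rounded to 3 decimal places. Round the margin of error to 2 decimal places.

The population standard deviation σ is known, so use the z-interval margin of error formula.

For 95% confidence, z* = 1.96 (from standard normal table)

Margin of error formula for z-interval: E = z* × σ/√n

E = 1.96 × 19.0/√44
  = 1.96 × 2.864358
  = 5.6141

Rounded to 2 decimal places:

5.61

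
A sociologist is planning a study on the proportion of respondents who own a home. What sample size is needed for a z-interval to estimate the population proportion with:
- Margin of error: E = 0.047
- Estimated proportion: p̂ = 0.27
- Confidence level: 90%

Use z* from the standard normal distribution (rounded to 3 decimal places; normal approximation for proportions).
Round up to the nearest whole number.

Using z* for proportion z-interval (normal approximation).

For 90% confidence, z* = 1.645 (from standard normal table)

Sample size formula for proportion z-interval: n = z*²p̂(1-p̂)/E²

n = 1.645² × 0.27 × 0.73 / 0.047²
  = 2.706025 × 0.1971 / 0.002209
  = 241.4475

Round up to the nearest whole number: n = 242

242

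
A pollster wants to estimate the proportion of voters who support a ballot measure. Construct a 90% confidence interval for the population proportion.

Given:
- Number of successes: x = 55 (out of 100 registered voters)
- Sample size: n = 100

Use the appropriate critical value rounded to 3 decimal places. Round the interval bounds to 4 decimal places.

Sample proportion: p̂ = 55/100 = 0.550000

Check conditions for normal approximation:
  np̂ = 55 ≥ 10 ✓
  n(1-p̂) = 45 ≥ 10 ✓

The sample is large enough, so use a z-interval (normal approximation) for the proportion.

For 90% confidence, z* = 1.645 (from standard normal table)

Standard error: SE = √(p̂(1-p̂)/n) = √(0.550000×0.450000/100) = 0.04974937

Margin of error: E = z* × SE = 1.645 × 0.04974937 = 0.081838

Z-interval: p̂ ± E = 0.550000 ± 0.081838 = (0.468162, 0.631838)

Rounded to 4 decimal places:

(0.4682, 0.6318)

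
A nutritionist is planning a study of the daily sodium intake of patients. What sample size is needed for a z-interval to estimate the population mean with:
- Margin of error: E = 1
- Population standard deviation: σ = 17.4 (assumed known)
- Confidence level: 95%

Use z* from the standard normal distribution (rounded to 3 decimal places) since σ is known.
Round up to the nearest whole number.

Using z* since population σ is known (z-interval formula).

For 95% confidence, z* = 1.96 (from standard normal table)

Sample size formula for z-interval: n = (z*σ/E)²

n = (1.96 × 17.4 / 1)²
  = (34.104000)²
  = 1163.0828

Round up to the nearest whole number: n = 1164

1164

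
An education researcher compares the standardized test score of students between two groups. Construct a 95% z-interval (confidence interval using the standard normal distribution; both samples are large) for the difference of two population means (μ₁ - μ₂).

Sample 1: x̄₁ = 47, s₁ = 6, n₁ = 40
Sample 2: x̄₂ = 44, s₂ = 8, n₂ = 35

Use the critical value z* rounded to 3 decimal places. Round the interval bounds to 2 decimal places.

Both samples are large (n₁ = 40 ≥ 30, n₂ = 35 ≥ 30), so a z-interval for the difference of means applies.

Point estimate: x̄₁ - x̄₂ = 47 - 44 = 3

Standard error: SE = √(s₁²/n₁ + s₂²/n₂)
= √(6²/40 + 8²/35)
= √(0.900000 + 1.828571)
= 1.651839

For 95% confidence, z* = 1.96 (from standard normal table)
Margin of error: E = z* × SE = 1.96 × 1.651839 = 3.2376

Z-interval: (x̄₁ - x̄₂) ± E = 3 ± 3.2376 = (-0.2376, 6.2376)

Rounded to 2 decimal places:

(-0.24, 6.24)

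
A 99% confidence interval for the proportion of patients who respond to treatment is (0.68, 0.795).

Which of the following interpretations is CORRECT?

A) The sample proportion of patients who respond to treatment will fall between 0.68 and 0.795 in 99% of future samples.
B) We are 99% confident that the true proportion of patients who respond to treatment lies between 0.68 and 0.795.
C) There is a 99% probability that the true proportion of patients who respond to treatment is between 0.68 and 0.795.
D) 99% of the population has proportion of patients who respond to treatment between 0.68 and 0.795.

A confidence interval represents our confidence in the procedure, not a probability statement about the parameter.

Key concept: If we repeated this sampling process many times and computed a 99% CI each time, about 99% of those intervals would contain the true population parameter.

For this specific interval (0.68, 0.795):
- Midpoint (point estimate): 0.7375
- Margin of error: 0.0575

The correct interpretation is the one stating confidence that the true parameter lies in the interval — option B.

B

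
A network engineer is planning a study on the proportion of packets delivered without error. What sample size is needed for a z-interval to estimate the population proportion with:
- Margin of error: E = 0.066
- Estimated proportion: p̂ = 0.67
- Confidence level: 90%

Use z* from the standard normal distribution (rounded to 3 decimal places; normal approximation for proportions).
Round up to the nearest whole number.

Using z* for proportion z-interval (normal approximation).

For 90% confidence, z* = 1.645 (from standard normal table)

Sample size formula for proportion z-interval: n = z*²p̂(1-p̂)/E²

n = 1.645² × 0.67 × 0.33 / 0.066²
  = 2.706025 × 0.2211 / 0.004356
  = 137.3513

Round up to the nearest whole number: n = 138

138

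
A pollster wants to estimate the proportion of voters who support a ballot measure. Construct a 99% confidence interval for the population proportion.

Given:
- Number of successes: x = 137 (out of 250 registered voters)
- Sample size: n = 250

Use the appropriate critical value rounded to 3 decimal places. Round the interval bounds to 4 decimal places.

Sample proportion: p̂ = 137/250 = 0.548000

Check conditions for normal approximation:
  np̂ = 137 ≥ 10 ✓
  n(1-p̂) = 113 ≥ 10 ✓

The sample is large enough, so use a z-interval (normal approximation) for the proportion.

For 99% confidence, z* = 2.576 (from standard normal table)

Standard error: SE = √(p̂(1-p̂)/n) = √(0.548000×0.452000/250) = 0.03147672

Margin of error: E = z* × SE = 2.576 × 0.03147672 = 0.081084

Z-interval: p̂ ± E = 0.548000 ± 0.081084 = (0.466916, 0.629084)

Rounded to 4 decimal places:

(0.4669, 0.6291)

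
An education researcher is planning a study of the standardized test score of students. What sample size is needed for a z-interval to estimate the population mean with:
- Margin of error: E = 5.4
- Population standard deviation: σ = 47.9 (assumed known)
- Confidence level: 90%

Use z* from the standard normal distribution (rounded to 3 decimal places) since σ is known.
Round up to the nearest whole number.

Using z* since population σ is known (z-interval formula).

For 90% confidence, z* = 1.645 (from standard normal table)

Sample size formula for z-interval: n = (z*σ/E)²

n = (1.645 × 47.9 / 5.4)²
  = (14.591759)²
  = 212.9194

Round up to the nearest whole number: n = 213

213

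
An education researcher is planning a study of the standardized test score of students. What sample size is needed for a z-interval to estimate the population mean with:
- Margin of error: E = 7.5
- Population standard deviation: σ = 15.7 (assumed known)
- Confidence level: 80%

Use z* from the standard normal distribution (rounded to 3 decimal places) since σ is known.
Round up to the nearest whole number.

Using z* since population σ is known (z-interval formula).

For 80% confidence, z* = 1.282 (from standard normal table)

Sample size formula for z-interval: n = (z*σ/E)²

n = (1.282 × 15.7 / 7.5)²
  = (2.683653)²
  = 7.2020

Round up to the nearest whole number: n = 8

8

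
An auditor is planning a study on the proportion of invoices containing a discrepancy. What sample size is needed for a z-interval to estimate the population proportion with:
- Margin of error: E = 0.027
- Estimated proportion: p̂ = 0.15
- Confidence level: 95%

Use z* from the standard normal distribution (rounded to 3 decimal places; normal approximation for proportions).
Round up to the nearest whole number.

Using z* for proportion z-interval (normal approximation).

For 95% confidence, z* = 1.96 (from standard normal table)

Sample size formula for proportion z-interval: n = z*²p̂(1-p̂)/E²

n = 1.96² × 0.15 × 0.85 / 0.027²
  = 3.8416 × 0.1275 / 0.000729
  = 671.8848

Round up to the nearest whole number: n = 672

672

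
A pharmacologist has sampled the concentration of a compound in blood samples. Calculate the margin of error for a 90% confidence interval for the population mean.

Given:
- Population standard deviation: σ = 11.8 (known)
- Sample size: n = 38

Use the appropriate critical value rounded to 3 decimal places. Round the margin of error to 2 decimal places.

The population standard deviation σ is known, so use the z-interval margin of error formula.

For 90% confidence, z* = 1.645 (from standard normal table)

Margin of error formula for z-interval: E = z* × σ/√n

E = 1.645 × 11.8/√38
  = 1.645 × 1.914213
  = 3.1489

Rounded to 2 decimal places:

3.15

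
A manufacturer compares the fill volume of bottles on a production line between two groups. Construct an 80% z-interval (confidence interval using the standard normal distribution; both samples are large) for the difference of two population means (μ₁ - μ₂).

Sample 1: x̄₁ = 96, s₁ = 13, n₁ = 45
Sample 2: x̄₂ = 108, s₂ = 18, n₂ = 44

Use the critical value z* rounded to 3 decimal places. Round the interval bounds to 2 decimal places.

Both samples are large (n₁ = 45 ≥ 30, n₂ = 44 ≥ 30), so a z-interval for the difference of means applies.

Point estimate: x̄₁ - x̄₂ = 96 - 108 = -12

Standard error: SE = √(s₁²/n₁ + s₂²/n₂)
= √(13²/45 + 18²/44)
= √(3.755556 + 7.363636)
= 3.334545

For 80% confidence, z* = 1.282 (from standard normal table)
Margin of error: E = z* × SE = 1.282 × 3.334545 = 4.2749

Z-interval: (x̄₁ - x̄₂) ± E = -12 ± 4.2749 = (-16.2749, -7.7251)

Rounded to 2 decimal places:

(-16.27, -7.73)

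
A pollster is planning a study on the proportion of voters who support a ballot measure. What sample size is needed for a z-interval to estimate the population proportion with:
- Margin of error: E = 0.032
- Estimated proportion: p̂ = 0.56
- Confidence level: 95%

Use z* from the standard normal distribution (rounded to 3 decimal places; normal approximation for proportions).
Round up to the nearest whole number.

Using z* for proportion z-interval (normal approximation).

For 95% confidence, z* = 1.96 (from standard normal table)

Sample size formula for proportion z-interval: n = z*²p̂(1-p̂)/E²

n = 1.96² × 0.56 × 0.44 / 0.032²
  = 3.8416 × 0.2464 / 0.001024
  = 924.3850

Round up to the nearest whole number: n = 925

925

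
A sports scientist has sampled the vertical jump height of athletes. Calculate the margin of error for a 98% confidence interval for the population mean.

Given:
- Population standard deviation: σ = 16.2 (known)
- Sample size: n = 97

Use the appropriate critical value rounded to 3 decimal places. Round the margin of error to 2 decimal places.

The population standard deviation σ is known, so use the z-interval margin of error formula.

For 98% confidence, z* = 2.326 (from standard normal table)

Margin of error formula for z-interval: E = z* × σ/√n

E = 2.326 × 16.2/√97
  = 2.326 × 1.644861
  = 3.8259

Rounded to 2 decimal places:

3.83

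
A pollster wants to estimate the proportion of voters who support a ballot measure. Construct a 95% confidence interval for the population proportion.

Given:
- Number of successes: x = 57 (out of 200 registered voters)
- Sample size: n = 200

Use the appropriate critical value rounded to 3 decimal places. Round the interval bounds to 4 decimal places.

Sample proportion: p̂ = 57/200 = 0.285000

Check conditions for normal approximation:
  np̂ = 57 ≥ 10 ✓
  n(1-p̂) = 143 ≥ 10 ✓

The sample is large enough, so use a z-interval (normal approximation) for the proportion.

For 95% confidence, z* = 1.96 (from standard normal table)

Standard error: SE = √(p̂(1-p̂)/n) = √(0.285000×0.715000/200) = 0.03191982

Margin of error: E = z* × SE = 1.96 × 0.03191982 = 0.062563

Z-interval: p̂ ± E = 0.285000 ± 0.062563 = (0.222437, 0.347563)

Rounded to 4 decimal places:

(0.2224, 0.3476)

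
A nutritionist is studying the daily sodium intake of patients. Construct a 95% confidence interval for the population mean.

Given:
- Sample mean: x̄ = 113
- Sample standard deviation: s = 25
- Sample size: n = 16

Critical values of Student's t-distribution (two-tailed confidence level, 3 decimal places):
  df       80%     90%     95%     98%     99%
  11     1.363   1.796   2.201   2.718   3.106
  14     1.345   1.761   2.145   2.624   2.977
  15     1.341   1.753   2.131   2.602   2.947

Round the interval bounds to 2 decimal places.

The population standard deviation σ is unknown (only the sample standard deviation s is given), so use a t-interval with df = n - 1 = 16 - 1 = 15.

For 95% confidence with df = 15, t* = 2.131 (from t-table)

Standard error: SE = s/√n = 25/√16 = 6.250000

Margin of error: E = t* × SE = 2.131 × 6.250000 = 13.3187

T-interval: x̄ ± E = 113 ± 13.3187 = (99.6813, 126.3187)

Rounded to 2 decimal places:

(99.68, 126.32)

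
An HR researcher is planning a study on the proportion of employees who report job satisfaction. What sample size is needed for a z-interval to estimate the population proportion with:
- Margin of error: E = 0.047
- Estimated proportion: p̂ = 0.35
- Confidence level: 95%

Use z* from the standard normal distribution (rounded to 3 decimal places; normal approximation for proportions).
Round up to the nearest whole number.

Using z* for proportion z-interval (normal approximation).

For 95% confidence, z* = 1.96 (from standard normal table)

Sample size formula for proportion z-interval: n = z*²p̂(1-p̂)/E²

n = 1.96² × 0.35 × 0.65 / 0.047²
  = 3.8416 × 0.2275 / 0.002209
  = 395.6378

Round up to the nearest whole number: n = 396

396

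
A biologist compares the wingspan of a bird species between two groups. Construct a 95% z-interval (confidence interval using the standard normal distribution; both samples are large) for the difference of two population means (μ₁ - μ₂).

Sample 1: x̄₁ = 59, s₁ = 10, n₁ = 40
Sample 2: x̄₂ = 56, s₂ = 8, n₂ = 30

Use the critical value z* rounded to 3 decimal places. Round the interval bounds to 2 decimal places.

Both samples are large (n₁ = 40 ≥ 30, n₂ = 30 ≥ 30), so a z-interval for the difference of means applies.

Point estimate: x̄₁ - x̄₂ = 59 - 56 = 3

Standard error: SE = √(s₁²/n₁ + s₂²/n₂)
= √(10²/40 + 8²/30)
= √(2.500000 + 2.133333)
= 2.152518

For 95% confidence, z* = 1.96 (from standard normal table)
Margin of error: E = z* × SE = 1.96 × 2.152518 = 4.2189

Z-interval: (x̄₁ - x̄₂) ± E = 3 ± 4.2189 = (-1.2189, 7.2189)

Rounded to 2 decimal places:

(-1.22, 7.22)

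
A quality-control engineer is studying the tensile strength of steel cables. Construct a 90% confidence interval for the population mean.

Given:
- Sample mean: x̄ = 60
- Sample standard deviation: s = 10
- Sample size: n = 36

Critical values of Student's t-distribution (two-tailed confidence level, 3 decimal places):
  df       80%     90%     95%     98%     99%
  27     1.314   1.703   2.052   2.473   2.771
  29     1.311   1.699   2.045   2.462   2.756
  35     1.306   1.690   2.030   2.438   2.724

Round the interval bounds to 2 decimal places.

The population standard deviation σ is unknown (only the sample standard deviation s is given), so use a t-interval with df = n - 1 = 36 - 1 = 35.

For 90% confidence with df = 35, t* = 1.690 (from t-table)

Standard error: SE = s/√n = 10/√36 = 1.666667

Margin of error: E = t* × SE = 1.690 × 1.666667 = 2.8167

T-interval: x̄ ± E = 60 ± 2.8167 = (57.1833, 62.8167)

Rounded to 2 decimal places:

(57.18, 62.82)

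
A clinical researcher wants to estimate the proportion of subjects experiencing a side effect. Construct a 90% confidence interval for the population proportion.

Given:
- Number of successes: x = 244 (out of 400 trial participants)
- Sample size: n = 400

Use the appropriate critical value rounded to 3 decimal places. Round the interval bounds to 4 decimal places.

Sample proportion: p̂ = 244/400 = 0.610000

Check conditions for normal approximation:
  np̂ = 244 ≥ 10 ✓
  n(1-p̂) = 156 ≥ 10 ✓

The sample is large enough, so use a z-interval (normal approximation) for the proportion.

For 90% confidence, z* = 1.645 (from standard normal table)

Standard error: SE = √(p̂(1-p̂)/n) = √(0.610000×0.390000/400) = 0.02438750

Margin of error: E = z* × SE = 1.645 × 0.02438750 = 0.040117

Z-interval: p̂ ± E = 0.610000 ± 0.040117 = (0.569883, 0.650117)

Rounded to 4 decimal places:

(0.5699, 0.6501)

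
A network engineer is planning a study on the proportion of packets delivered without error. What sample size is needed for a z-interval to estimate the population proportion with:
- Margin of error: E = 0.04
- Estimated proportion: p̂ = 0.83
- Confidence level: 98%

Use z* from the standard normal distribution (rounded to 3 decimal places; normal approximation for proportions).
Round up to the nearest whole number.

Using z* for proportion z-interval (normal approximation).

For 98% confidence, z* = 2.326 (from standard normal table)

Sample size formula for proportion z-interval: n = z*²p̂(1-p̂)/E²

n = 2.326² × 0.83 × 0.17 / 0.04²
  = 5.410276 × 0.1411 / 0.0016
  = 477.1187

Round up to the nearest whole number: n = 478

478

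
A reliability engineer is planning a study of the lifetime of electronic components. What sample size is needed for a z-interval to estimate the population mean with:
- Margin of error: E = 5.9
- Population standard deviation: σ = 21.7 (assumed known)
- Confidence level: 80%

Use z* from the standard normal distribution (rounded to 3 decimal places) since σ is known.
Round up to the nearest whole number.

Using z* since population σ is known (z-interval formula).

For 80% confidence, z* = 1.282 (from standard normal table)

Sample size formula for z-interval: n = (z*σ/E)²

n = (1.282 × 21.7 / 5.9)²
  = (4.715153)²
  = 22.2327

Round up to the nearest whole number: n = 23

23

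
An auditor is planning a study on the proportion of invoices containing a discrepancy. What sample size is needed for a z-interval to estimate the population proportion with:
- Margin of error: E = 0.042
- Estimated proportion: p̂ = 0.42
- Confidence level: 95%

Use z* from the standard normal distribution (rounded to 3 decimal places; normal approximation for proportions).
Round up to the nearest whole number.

Using z* for proportion z-interval (normal approximation).

For 95% confidence, z* = 1.96 (from standard normal table)

Sample size formula for proportion z-interval: n = z*²p̂(1-p̂)/E²

n = 1.96² × 0.42 × 0.58 / 0.042²
  = 3.8416 × 0.2436 / 0.001764
  = 530.5067

Round up to the nearest whole number: n = 531

531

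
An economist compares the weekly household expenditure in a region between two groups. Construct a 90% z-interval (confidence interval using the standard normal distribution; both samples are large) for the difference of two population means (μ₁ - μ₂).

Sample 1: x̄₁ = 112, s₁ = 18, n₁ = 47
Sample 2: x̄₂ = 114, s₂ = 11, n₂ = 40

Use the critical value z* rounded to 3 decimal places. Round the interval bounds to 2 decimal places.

Both samples are large (n₁ = 47 ≥ 30, n₂ = 40 ≥ 30), so a z-interval for the difference of means applies.

Point estimate: x̄₁ - x̄₂ = 112 - 114 = -2

Standard error: SE = √(s₁²/n₁ + s₂²/n₂)
= √(18²/47 + 11²/40)
= √(6.893617 + 3.025000)
= 3.149384

For 90% confidence, z* = 1.645 (from standard normal table)
Margin of error: E = z* × SE = 1.645 × 3.149384 = 5.1807

Z-interval: (x̄₁ - x̄₂) ± E = -2 ± 5.1807 = (-7.1807, 3.1807)

Rounded to 2 decimal places:

(-7.18, 3.18)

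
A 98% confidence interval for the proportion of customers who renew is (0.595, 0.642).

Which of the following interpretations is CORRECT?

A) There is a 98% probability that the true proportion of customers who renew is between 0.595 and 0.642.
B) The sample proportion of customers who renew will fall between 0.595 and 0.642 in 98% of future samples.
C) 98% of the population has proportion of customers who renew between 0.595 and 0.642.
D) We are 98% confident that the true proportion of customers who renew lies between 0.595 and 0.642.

A confidence interval represents our confidence in the procedure, not a probability statement about the parameter.

Key concept: If we repeated this sampling process many times and computed a 98% CI each time, about 98% of those intervals would contain the true population parameter.

For this specific interval (0.595, 0.642):
- Midpoint (point estimate): 0.6185
- Margin of error: 0.0235

The correct interpretation is the one stating confidence that the true parameter lies in the interval — option D.

D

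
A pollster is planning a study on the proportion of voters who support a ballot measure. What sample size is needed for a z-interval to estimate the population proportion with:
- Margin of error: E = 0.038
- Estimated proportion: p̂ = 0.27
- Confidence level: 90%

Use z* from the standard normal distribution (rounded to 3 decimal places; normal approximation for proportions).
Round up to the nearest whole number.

Using z* for proportion z-interval (normal approximation).

For 90% confidence, z* = 1.645 (from standard normal table)

Sample size formula for proportion z-interval: n = z*²p̂(1-p̂)/E²

n = 1.645² × 0.27 × 0.73 / 0.038²
  = 2.706025 × 0.1971 / 0.001444
  = 369.3612

Round up to the nearest whole number: n = 370

370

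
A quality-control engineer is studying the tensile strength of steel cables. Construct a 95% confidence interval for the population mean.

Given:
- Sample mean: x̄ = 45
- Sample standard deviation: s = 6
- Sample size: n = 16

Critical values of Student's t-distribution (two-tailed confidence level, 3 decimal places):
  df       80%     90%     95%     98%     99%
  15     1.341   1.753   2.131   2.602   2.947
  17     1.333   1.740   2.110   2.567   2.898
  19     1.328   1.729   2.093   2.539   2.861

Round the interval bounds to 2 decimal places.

The population standard deviation σ is unknown (only the sample standard deviation s is given), so use a t-interval with df = n - 1 = 16 - 1 = 15.

For 95% confidence with df = 15, t* = 2.131 (from t-table)

Standard error: SE = s/√n = 6/√16 = 1.500000

Margin of error: E = t* × SE = 2.131 × 1.500000 = 3.1965

T-interval: x̄ ± E = 45 ± 3.1965 = (41.8035, 48.1965)

Rounded to 2 decimal places:

(41.80, 48.20)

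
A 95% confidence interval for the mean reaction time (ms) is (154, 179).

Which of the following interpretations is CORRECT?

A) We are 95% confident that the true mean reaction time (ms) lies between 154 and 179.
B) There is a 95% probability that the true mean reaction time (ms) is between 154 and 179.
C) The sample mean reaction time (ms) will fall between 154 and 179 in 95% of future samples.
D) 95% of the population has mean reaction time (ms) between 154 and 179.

A confidence interval represents our confidence in the procedure, not a probability statement about the parameter.

Key concept: If we repeated this sampling process many times and computed a 95% CI each time, about 95% of those intervals would contain the true population parameter.

For this specific interval (154, 179):
- Midpoint (point estimate): 166.5
- Margin of error: 12.5

The correct interpretation is the one stating confidence that the true parameter lies in the interval — option A.

A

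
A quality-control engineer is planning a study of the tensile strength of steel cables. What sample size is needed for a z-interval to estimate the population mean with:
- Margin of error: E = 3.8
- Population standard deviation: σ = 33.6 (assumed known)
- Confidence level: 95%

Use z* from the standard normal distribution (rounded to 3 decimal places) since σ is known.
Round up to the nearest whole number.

Using z* since population σ is known (z-interval formula).

For 95% confidence, z* = 1.96 (from standard normal table)

Sample size formula for z-interval: n = (z*σ/E)²

n = (1.96 × 33.6 / 3.8)²
  = (17.330526)²
  = 300.3471

Round up to the nearest whole number: n = 301

301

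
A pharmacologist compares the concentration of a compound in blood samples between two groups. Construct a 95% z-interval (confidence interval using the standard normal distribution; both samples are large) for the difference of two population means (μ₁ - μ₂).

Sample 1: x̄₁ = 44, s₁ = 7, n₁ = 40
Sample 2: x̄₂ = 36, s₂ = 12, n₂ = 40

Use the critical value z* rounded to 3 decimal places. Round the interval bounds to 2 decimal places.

Both samples are large (n₁ = 40 ≥ 30, n₂ = 40 ≥ 30), so a z-interval for the difference of means applies.

Point estimate: x̄₁ - x̄₂ = 44 - 36 = 8

Standard error: SE = √(s₁²/n₁ + s₂²/n₂)
= √(7²/40 + 12²/40)
= √(1.225000 + 3.600000)
= 2.196588

For 95% confidence, z* = 1.96 (from standard normal table)
Margin of error: E = z* × SE = 1.96 × 2.196588 = 4.3053

Z-interval: (x̄₁ - x̄₂) ± E = 8 ± 4.3053 = (3.6947, 12.3053)

Rounded to 2 decimal places:

(3.69, 12.31)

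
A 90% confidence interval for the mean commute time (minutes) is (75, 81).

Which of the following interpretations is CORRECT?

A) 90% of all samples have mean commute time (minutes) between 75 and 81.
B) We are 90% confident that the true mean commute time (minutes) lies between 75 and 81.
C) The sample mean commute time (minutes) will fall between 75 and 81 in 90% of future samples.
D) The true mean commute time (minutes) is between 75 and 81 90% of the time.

A confidence interval represents our confidence in the procedure, not a probability statement about the parameter.

Key concept: If we repeated this sampling process many times and computed a 90% CI each time, about 90% of those intervals would contain the true population parameter.

For this specific interval (75, 81):
- Midpoint (point estimate): 78
- Margin of error: 3

The correct interpretation is the one stating confidence that the true parameter lies in the interval — option B.

B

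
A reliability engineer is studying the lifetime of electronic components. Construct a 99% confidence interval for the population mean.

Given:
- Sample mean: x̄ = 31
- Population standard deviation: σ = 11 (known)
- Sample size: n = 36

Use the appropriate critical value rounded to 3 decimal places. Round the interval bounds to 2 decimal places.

The population standard deviation σ is known, so use a z-interval (standard normal critical value).

For 99% confidence, z* = 2.576 (from standard normal table)

Standard error: SE = σ/√n = 11/√36 = 1.833333

Margin of error: E = z* × SE = 2.576 × 1.833333 = 4.7227

Z-interval: x̄ ± E = 31 ± 4.7227 = (26.2773, 35.7227)

Rounded to 2 decimal places:

(26.28, 35.72)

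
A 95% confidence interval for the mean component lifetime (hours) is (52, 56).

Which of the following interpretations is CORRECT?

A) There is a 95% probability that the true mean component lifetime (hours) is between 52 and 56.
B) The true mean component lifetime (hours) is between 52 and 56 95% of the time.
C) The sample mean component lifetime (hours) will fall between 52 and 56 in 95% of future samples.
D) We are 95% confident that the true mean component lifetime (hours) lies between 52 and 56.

A confidence interval represents our confidence in the procedure, not a probability statement about the parameter.

Key concept: If we repeated this sampling process many times and computed a 95% CI each time, about 95% of those intervals would contain the true population parameter.

For this specific interval (52, 56):
- Midpoint (point estimate): 54
- Margin of error: 2

The correct interpretation is the one stating confidence that the true parameter lies in the interval — option D.

D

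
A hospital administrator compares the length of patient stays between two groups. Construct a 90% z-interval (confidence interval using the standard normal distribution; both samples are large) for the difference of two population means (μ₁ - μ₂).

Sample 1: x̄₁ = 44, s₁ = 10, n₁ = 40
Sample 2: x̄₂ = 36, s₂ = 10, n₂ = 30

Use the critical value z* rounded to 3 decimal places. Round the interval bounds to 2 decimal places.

Both samples are large (n₁ = 40 ≥ 30, n₂ = 30 ≥ 30), so a z-interval for the difference of means applies.

Point estimate: x̄₁ - x̄₂ = 44 - 36 = 8

Standard error: SE = √(s₁²/n₁ + s₂²/n₂)
= √(10²/40 + 10²/30)
= √(2.500000 + 3.333333)
= 2.415229

For 90% confidence, z* = 1.645 (from standard normal table)
Margin of error: E = z* × SE = 1.645 × 2.415229 = 3.9731

Z-interval: (x̄₁ - x̄₂) ± E = 8 ± 3.9731 = (4.0269, 11.9731)

Rounded to 2 decimal places:

(4.03, 11.97)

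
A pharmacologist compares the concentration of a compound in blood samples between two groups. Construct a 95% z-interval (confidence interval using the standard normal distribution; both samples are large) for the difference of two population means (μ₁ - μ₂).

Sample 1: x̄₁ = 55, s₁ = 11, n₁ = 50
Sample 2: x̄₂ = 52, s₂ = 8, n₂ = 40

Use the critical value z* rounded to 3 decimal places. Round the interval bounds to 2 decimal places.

Both samples are large (n₁ = 50 ≥ 30, n₂ = 40 ≥ 30), so a z-interval for the difference of means applies.

Point estimate: x̄₁ - x̄₂ = 55 - 52 = 3

Standard error: SE = √(s₁²/n₁ + s₂²/n₂)
= √(11²/50 + 8²/40)
= √(2.420000 + 1.600000)
= 2.004994

For 95% confidence, z* = 1.96 (from standard normal table)
Margin of error: E = z* × SE = 1.96 × 2.004994 = 3.9298

Z-interval: (x̄₁ - x̄₂) ± E = 3 ± 3.9298 = (-0.9298, 6.9298)

Rounded to 2 decimal places:

(-0.93, 6.93)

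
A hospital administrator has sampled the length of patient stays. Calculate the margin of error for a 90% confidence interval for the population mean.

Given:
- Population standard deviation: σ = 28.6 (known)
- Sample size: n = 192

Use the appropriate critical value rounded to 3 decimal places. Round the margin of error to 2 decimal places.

The population standard deviation σ is known, so use the z-interval margin of error formula.

For 90% confidence, z* = 1.645 (from standard normal table)

Margin of error formula for z-interval: E = z* × σ/√n

E = 1.645 × 28.6/√192
  = 1.645 × 2.064027
  = 3.3953

Rounded to 2 decimal places:

3.40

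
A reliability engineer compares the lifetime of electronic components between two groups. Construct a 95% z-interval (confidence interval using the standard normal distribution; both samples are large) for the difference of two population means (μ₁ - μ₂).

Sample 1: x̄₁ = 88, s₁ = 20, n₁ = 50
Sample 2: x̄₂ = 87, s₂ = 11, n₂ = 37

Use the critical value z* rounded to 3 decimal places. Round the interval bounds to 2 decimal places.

Both samples are large (n₁ = 50 ≥ 30, n₂ = 37 ≥ 30), so a z-interval for the difference of means applies.

Point estimate: x̄₁ - x̄₂ = 88 - 87 = 1

Standard error: SE = √(s₁²/n₁ + s₂²/n₂)
= √(20²/50 + 11²/37)
= √(8.000000 + 3.270270)
= 3.357122

For 95% confidence, z* = 1.96 (from standard normal table)
Margin of error: E = z* × SE = 1.96 × 3.357122 = 6.5800

Z-interval: (x̄₁ - x̄₂) ± E = 1 ± 6.5800 = (-5.5800, 7.5800)

Rounded to 2 decimal places:

(-5.58, 7.58)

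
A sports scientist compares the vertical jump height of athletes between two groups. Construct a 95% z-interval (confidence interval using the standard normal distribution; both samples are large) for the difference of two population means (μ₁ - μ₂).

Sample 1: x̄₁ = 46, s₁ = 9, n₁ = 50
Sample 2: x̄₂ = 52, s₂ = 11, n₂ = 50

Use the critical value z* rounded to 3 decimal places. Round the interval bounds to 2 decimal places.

Both samples are large (n₁ = 50 ≥ 30, n₂ = 50 ≥ 30), so a z-interval for the difference of means applies.

Point estimate: x̄₁ - x̄₂ = 46 - 52 = -6

Standard error: SE = √(s₁²/n₁ + s₂²/n₂)
= √(9²/50 + 11²/50)
= √(1.620000 + 2.420000)
= 2.009975

For 95% confidence, z* = 1.96 (from standard normal table)
Margin of error: E = z* × SE = 1.96 × 2.009975 = 3.9396

Z-interval: (x̄₁ - x̄₂) ± E = -6 ± 3.9396 = (-9.9396, -2.0604)

Rounded to 2 decimal places:

(-9.94, -2.06)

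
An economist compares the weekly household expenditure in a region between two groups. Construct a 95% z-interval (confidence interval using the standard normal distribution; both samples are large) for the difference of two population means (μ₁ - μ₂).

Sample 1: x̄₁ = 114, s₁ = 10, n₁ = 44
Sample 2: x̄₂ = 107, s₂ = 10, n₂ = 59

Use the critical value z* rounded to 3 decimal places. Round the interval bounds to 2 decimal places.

Both samples are large (n₁ = 44 ≥ 30, n₂ = 59 ≥ 30), so a z-interval for the difference of means applies.

Point estimate: x̄₁ - x̄₂ = 114 - 107 = 7

Standard error: SE = √(s₁²/n₁ + s₂²/n₂)
= √(10²/44 + 10²/59)
= √(2.272727 + 1.694915)
= 1.991894

For 95% confidence, z* = 1.96 (from standard normal table)
Margin of error: E = z* × SE = 1.96 × 1.991894 = 3.9041

Z-interval: (x̄₁ - x̄₂) ± E = 7 ± 3.9041 = (3.0959, 10.9041)

Rounded to 2 decimal places:

(3.10, 10.90)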